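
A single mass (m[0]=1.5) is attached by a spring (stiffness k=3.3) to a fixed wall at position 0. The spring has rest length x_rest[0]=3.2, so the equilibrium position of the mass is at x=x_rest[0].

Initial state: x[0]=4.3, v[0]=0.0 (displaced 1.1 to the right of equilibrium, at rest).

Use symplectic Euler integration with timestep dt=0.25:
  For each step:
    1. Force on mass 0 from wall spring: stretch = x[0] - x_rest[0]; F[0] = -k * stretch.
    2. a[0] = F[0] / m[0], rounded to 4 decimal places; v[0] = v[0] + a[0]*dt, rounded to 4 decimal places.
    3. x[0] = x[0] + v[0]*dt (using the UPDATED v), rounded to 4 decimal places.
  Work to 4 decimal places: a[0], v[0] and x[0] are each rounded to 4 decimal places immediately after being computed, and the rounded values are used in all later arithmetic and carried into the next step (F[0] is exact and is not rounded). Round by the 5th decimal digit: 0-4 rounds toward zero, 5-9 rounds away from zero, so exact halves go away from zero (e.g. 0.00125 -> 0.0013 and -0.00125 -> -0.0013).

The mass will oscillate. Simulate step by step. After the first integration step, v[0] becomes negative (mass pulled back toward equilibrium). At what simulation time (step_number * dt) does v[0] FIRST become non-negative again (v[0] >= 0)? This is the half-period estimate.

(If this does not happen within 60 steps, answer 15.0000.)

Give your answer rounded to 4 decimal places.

Step 0: x=[4.3000] v=[0.0000]
Step 1: x=[4.1488] v=[-0.6050]
Step 2: x=[3.8671] v=[-1.1269]
Step 3: x=[3.4937] v=[-1.4938]
Step 4: x=[3.0799] v=[-1.6553]
Step 5: x=[2.6826] v=[-1.5893]
Step 6: x=[2.3564] v=[-1.3047]
Step 7: x=[2.1462] v=[-0.8407]
Step 8: x=[2.0809] v=[-0.2611]
Step 9: x=[2.1695] v=[0.3544]
First v>=0 after going negative at step 9, time=2.2500

Answer: 2.2500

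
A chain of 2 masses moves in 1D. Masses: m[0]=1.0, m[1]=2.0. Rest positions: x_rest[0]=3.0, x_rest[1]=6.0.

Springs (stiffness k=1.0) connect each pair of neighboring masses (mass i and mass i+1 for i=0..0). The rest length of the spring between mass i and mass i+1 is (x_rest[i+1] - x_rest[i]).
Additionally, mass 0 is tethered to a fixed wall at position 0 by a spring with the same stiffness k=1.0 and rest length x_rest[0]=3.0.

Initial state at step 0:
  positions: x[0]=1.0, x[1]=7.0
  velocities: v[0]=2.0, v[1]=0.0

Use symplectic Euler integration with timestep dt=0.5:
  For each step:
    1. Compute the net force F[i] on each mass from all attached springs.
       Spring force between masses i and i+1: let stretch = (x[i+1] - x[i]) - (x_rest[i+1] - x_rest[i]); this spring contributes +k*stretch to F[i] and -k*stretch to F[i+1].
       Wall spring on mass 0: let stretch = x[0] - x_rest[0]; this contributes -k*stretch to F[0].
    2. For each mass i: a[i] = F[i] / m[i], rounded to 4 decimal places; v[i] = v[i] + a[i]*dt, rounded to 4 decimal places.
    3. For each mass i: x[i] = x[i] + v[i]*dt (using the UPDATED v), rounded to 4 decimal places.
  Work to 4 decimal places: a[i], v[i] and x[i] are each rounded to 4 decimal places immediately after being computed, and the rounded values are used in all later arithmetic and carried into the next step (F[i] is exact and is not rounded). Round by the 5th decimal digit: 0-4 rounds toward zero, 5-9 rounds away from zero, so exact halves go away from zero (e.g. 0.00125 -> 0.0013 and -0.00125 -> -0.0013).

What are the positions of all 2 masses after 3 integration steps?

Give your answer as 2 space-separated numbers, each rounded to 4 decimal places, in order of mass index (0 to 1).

Answer: 6.5977 6.0722

Derivation:
Step 0: x=[1.0000 7.0000] v=[2.0000 0.0000]
Step 1: x=[3.2500 6.6250] v=[4.5000 -0.7500]
Step 2: x=[5.5313 6.2031] v=[4.5625 -0.8438]
Step 3: x=[6.5977 6.0722] v=[2.1328 -0.2618]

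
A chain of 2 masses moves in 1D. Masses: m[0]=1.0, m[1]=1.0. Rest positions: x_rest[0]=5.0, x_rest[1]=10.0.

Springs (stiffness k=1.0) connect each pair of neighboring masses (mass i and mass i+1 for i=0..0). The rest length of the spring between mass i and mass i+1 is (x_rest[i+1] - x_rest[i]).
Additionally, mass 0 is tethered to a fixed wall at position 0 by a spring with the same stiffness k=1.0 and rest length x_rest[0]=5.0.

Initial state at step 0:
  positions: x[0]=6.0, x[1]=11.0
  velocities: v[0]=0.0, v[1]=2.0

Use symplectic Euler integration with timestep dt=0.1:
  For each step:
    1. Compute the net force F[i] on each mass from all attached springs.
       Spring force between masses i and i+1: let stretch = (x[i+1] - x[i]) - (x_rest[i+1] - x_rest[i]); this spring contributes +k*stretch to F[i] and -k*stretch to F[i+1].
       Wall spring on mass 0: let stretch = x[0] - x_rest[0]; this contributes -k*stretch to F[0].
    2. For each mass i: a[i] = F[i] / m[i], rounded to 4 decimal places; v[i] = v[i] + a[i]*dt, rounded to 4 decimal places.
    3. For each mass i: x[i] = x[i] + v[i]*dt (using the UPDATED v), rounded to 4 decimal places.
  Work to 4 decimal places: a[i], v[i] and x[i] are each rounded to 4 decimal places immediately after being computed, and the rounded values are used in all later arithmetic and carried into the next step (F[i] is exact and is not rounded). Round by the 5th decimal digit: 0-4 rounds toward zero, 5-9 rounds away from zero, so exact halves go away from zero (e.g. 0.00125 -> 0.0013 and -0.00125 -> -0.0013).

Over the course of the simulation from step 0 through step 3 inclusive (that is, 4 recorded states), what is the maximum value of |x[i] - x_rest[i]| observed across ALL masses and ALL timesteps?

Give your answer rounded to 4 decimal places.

Step 0: x=[6.0000 11.0000] v=[0.0000 2.0000]
Step 1: x=[5.9900 11.2000] v=[-0.1000 2.0000]
Step 2: x=[5.9722 11.3979] v=[-0.1780 1.9790]
Step 3: x=[5.9489 11.5915] v=[-0.2327 1.9364]
Max displacement = 1.5915

Answer: 1.5915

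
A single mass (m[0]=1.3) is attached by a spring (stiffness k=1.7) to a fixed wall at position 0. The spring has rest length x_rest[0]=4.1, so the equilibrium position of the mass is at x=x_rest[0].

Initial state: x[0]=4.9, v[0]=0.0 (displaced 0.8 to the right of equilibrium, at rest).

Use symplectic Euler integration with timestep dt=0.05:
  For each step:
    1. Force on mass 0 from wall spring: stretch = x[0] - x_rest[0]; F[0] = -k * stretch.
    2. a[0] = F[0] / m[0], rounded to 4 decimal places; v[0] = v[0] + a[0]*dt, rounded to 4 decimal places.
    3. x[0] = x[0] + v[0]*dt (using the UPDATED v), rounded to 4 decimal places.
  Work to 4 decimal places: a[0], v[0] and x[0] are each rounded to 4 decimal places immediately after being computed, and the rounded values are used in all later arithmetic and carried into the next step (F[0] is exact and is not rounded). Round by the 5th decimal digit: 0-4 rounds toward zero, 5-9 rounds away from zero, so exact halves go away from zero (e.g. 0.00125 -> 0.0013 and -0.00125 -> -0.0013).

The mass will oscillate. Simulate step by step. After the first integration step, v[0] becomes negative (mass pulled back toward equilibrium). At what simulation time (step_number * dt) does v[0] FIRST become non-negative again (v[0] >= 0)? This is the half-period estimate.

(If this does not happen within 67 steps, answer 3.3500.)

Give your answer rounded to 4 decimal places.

Step 0: x=[4.9000] v=[0.0000]
Step 1: x=[4.8974] v=[-0.0523]
Step 2: x=[4.8922] v=[-0.1044]
Step 3: x=[4.8844] v=[-0.1562]
Step 4: x=[4.8740] v=[-0.2075]
Step 5: x=[4.8611] v=[-0.2581]
Step 6: x=[4.8457] v=[-0.3079]
Step 7: x=[4.8279] v=[-0.3567]
Step 8: x=[4.8077] v=[-0.4043]
Step 9: x=[4.7852] v=[-0.4506]
Step 10: x=[4.7604] v=[-0.4954]
Step 11: x=[4.7335] v=[-0.5386]
Step 12: x=[4.7045] v=[-0.5800]
Step 13: x=[4.6735] v=[-0.6195]
Step 14: x=[4.6407] v=[-0.6570]
Step 15: x=[4.6061] v=[-0.6924]
Step 16: x=[4.5698] v=[-0.7255]
Step 17: x=[4.5320] v=[-0.7562]
Step 18: x=[4.4928] v=[-0.7844]
Step 19: x=[4.4523] v=[-0.8101]
Step 20: x=[4.4106] v=[-0.8331]
Step 21: x=[4.3679] v=[-0.8534]
Step 22: x=[4.3244] v=[-0.8709]
Step 23: x=[4.2801] v=[-0.8856]
Step 24: x=[4.2352] v=[-0.8974]
Step 25: x=[4.1899] v=[-0.9062]
Step 26: x=[4.1443] v=[-0.9121]
Step 27: x=[4.0986] v=[-0.9150]
Step 28: x=[4.0529] v=[-0.9149]
Step 29: x=[4.0073] v=[-0.9118]
Step 30: x=[3.9620] v=[-0.9057]
Step 31: x=[3.9172] v=[-0.8967]
Step 32: x=[3.8730] v=[-0.8848]
Step 33: x=[3.8295] v=[-0.8700]
Step 34: x=[3.7869] v=[-0.8523]
Step 35: x=[3.7453] v=[-0.8318]
Step 36: x=[3.7049] v=[-0.8086]
Step 37: x=[3.6658] v=[-0.7828]
Step 38: x=[3.6281] v=[-0.7544]
Step 39: x=[3.5919] v=[-0.7235]
Step 40: x=[3.5574] v=[-0.6903]
Step 41: x=[3.5247] v=[-0.6548]
Step 42: x=[3.4938] v=[-0.6172]
Step 43: x=[3.4649] v=[-0.5776]
Step 44: x=[3.4381] v=[-0.5361]
Step 45: x=[3.4135] v=[-0.4928]
Step 46: x=[3.3911] v=[-0.4479]
Step 47: x=[3.3710] v=[-0.4016]
Step 48: x=[3.3533] v=[-0.3539]
Step 49: x=[3.3380] v=[-0.3051]
Step 50: x=[3.3252] v=[-0.2553]
Step 51: x=[3.3150] v=[-0.2046]
Step 52: x=[3.3073] v=[-0.1533]
Step 53: x=[3.3022] v=[-0.1015]
Step 54: x=[3.2997] v=[-0.0493]
Step 55: x=[3.2999] v=[0.0030]
First v>=0 after going negative at step 55, time=2.7500

Answer: 2.7500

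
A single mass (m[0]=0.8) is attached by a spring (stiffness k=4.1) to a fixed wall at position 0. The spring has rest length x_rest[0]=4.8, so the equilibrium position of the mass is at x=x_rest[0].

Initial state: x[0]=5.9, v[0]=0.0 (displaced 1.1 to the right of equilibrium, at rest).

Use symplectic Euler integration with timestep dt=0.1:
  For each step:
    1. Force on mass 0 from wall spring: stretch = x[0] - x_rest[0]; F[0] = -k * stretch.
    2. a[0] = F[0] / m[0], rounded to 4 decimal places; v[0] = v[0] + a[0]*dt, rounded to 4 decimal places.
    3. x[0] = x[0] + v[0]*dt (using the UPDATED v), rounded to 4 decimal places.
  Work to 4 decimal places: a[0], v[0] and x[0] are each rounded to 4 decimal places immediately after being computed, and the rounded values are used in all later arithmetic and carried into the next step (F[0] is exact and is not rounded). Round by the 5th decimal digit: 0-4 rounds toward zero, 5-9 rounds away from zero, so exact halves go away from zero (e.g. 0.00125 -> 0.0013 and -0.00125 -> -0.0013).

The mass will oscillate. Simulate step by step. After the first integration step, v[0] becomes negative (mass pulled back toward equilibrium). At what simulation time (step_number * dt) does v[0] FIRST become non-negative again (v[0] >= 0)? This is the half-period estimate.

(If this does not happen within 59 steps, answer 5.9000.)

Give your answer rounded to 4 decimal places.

Step 0: x=[5.9000] v=[0.0000]
Step 1: x=[5.8436] v=[-0.5638]
Step 2: x=[5.7337] v=[-1.0987]
Step 3: x=[5.5760] v=[-1.5772]
Step 4: x=[5.3785] v=[-1.9749]
Step 5: x=[5.1514] v=[-2.2714]
Step 6: x=[4.9063] v=[-2.4515]
Step 7: x=[4.6557] v=[-2.5060]
Step 8: x=[4.4125] v=[-2.4321]
Step 9: x=[4.1892] v=[-2.2335]
Step 10: x=[3.9972] v=[-1.9205]
Step 11: x=[3.8463] v=[-1.5091]
Step 12: x=[3.7443] v=[-1.0203]
Step 13: x=[3.6964] v=[-0.4793]
Step 14: x=[3.7050] v=[0.0863]
First v>=0 after going negative at step 14, time=1.4000

Answer: 1.4000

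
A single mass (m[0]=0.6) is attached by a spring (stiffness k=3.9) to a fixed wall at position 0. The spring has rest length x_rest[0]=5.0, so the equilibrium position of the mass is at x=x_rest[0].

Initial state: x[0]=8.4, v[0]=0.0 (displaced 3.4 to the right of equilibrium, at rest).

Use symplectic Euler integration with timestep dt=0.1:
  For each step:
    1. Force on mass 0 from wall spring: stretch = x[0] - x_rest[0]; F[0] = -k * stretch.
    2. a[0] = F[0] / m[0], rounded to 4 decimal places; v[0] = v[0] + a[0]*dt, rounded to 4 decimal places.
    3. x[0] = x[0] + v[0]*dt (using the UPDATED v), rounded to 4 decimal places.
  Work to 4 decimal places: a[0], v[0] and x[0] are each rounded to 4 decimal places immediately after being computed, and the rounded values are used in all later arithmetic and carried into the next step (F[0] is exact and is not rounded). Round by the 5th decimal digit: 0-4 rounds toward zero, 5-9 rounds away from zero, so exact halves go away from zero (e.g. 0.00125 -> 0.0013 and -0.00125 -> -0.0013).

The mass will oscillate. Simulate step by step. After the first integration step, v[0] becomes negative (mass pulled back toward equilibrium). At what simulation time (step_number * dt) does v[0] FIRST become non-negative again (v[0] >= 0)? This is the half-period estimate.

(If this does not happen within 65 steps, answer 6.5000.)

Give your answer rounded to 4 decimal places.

Answer: 1.3000

Derivation:
Step 0: x=[8.4000] v=[0.0000]
Step 1: x=[8.1790] v=[-2.2100]
Step 2: x=[7.7514] v=[-4.2764]
Step 3: x=[7.1449] v=[-6.0648]
Step 4: x=[6.3990] v=[-7.4590]
Step 5: x=[5.5622] v=[-8.3684]
Step 6: x=[4.6888] v=[-8.7338]
Step 7: x=[3.8357] v=[-8.5315]
Step 8: x=[3.0582] v=[-7.7747]
Step 9: x=[2.4070] v=[-6.5125]
Step 10: x=[1.9243] v=[-4.8271]
Step 11: x=[1.6415] v=[-2.8279]
Step 12: x=[1.5770] v=[-0.6449]
Step 13: x=[1.7350] v=[1.5801]
First v>=0 after going negative at step 13, time=1.3000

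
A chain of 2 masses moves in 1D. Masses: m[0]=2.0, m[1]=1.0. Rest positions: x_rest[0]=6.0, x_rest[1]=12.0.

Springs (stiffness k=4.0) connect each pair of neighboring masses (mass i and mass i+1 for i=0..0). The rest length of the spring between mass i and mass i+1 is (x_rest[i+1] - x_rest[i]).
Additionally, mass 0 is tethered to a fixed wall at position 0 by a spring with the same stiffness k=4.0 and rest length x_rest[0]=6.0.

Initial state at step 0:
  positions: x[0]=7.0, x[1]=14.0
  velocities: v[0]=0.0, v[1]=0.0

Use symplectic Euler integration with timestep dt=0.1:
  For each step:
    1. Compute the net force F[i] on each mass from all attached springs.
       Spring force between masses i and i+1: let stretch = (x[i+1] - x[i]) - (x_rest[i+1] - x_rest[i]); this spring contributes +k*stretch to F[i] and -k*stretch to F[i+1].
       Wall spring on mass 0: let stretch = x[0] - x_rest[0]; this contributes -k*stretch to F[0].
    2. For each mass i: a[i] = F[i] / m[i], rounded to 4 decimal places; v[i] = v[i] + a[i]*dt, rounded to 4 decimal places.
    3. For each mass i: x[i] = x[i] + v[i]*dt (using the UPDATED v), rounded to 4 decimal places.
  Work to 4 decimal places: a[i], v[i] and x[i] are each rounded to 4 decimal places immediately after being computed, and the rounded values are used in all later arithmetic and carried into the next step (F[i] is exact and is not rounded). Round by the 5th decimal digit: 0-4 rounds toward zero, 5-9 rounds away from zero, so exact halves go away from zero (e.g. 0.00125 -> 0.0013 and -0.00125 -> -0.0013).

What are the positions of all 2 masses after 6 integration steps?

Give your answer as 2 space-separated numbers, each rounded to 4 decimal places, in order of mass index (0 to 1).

Answer: 6.9492 13.2642

Derivation:
Step 0: x=[7.0000 14.0000] v=[0.0000 0.0000]
Step 1: x=[7.0000 13.9600] v=[0.0000 -0.4000]
Step 2: x=[6.9992 13.8816] v=[-0.0080 -0.7840]
Step 3: x=[6.9961 13.7679] v=[-0.0314 -1.1370]
Step 4: x=[6.9885 13.6233] v=[-0.0763 -1.4457]
Step 5: x=[6.9738 13.4533] v=[-0.1470 -1.6996]
Step 6: x=[6.9492 13.2642] v=[-0.2459 -1.8914]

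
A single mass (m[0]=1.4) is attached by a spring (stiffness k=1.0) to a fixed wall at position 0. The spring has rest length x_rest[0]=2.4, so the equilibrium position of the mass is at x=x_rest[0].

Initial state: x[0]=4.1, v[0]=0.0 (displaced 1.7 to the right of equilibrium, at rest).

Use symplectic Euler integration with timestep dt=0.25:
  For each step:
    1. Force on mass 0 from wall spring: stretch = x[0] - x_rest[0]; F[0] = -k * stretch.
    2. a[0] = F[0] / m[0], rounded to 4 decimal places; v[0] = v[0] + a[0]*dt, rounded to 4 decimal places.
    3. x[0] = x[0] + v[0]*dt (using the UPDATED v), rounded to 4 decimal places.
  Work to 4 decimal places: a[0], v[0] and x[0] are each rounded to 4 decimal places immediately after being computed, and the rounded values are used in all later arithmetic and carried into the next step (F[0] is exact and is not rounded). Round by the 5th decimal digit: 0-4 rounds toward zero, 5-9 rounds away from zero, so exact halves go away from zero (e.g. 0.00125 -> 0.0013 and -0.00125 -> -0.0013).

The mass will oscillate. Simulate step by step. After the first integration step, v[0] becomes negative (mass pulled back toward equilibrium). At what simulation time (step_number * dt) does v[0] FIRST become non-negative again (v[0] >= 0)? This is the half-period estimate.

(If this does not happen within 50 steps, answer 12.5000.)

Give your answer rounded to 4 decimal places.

Answer: 3.7500

Derivation:
Step 0: x=[4.1000] v=[0.0000]
Step 1: x=[4.0241] v=[-0.3036]
Step 2: x=[3.8757] v=[-0.5936]
Step 3: x=[3.6614] v=[-0.8571]
Step 4: x=[3.3908] v=[-1.0824]
Step 5: x=[3.0760] v=[-1.2593]
Step 6: x=[2.7310] v=[-1.3800]
Step 7: x=[2.3712] v=[-1.4391]
Step 8: x=[2.0127] v=[-1.4340]
Step 9: x=[1.6715] v=[-1.3649]
Step 10: x=[1.3628] v=[-1.2348]
Step 11: x=[1.1004] v=[-1.0496]
Step 12: x=[0.8960] v=[-0.8175]
Step 13: x=[0.7588] v=[-0.5489]
Step 14: x=[0.6949] v=[-0.2558]
Step 15: x=[0.7071] v=[0.0487]
First v>=0 after going negative at step 15, time=3.7500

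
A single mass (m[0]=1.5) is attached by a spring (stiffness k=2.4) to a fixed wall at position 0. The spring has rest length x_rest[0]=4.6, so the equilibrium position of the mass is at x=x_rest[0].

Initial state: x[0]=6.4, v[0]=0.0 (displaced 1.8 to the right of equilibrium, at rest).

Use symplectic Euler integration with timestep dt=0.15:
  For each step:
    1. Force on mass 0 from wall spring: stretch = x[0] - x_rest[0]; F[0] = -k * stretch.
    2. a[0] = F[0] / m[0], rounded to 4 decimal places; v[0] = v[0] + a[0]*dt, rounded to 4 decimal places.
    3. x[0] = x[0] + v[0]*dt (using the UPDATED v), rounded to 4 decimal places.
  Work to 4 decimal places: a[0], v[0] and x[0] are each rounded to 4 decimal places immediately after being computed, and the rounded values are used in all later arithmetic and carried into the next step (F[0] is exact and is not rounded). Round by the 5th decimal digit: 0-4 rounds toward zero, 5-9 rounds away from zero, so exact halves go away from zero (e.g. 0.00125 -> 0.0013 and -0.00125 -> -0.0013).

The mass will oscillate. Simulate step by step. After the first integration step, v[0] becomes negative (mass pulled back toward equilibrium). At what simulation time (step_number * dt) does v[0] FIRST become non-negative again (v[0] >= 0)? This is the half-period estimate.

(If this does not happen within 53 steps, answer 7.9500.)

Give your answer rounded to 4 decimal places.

Answer: 2.5500

Derivation:
Step 0: x=[6.4000] v=[0.0000]
Step 1: x=[6.3352] v=[-0.4320]
Step 2: x=[6.2079] v=[-0.8484]
Step 3: x=[6.0228] v=[-1.2343]
Step 4: x=[5.7864] v=[-1.5758]
Step 5: x=[5.5073] v=[-1.8605]
Step 6: x=[5.1956] v=[-2.0783]
Step 7: x=[4.8624] v=[-2.2213]
Step 8: x=[4.5198] v=[-2.2843]
Step 9: x=[4.1800] v=[-2.2651]
Step 10: x=[3.8554] v=[-2.1643]
Step 11: x=[3.5576] v=[-1.9856]
Step 12: x=[3.2973] v=[-1.7354]
Step 13: x=[3.0839] v=[-1.4228]
Step 14: x=[2.9251] v=[-1.0589]
Step 15: x=[2.8266] v=[-0.6569]
Step 16: x=[2.7919] v=[-0.2313]
Step 17: x=[2.8223] v=[0.2027]
First v>=0 after going negative at step 17, time=2.5500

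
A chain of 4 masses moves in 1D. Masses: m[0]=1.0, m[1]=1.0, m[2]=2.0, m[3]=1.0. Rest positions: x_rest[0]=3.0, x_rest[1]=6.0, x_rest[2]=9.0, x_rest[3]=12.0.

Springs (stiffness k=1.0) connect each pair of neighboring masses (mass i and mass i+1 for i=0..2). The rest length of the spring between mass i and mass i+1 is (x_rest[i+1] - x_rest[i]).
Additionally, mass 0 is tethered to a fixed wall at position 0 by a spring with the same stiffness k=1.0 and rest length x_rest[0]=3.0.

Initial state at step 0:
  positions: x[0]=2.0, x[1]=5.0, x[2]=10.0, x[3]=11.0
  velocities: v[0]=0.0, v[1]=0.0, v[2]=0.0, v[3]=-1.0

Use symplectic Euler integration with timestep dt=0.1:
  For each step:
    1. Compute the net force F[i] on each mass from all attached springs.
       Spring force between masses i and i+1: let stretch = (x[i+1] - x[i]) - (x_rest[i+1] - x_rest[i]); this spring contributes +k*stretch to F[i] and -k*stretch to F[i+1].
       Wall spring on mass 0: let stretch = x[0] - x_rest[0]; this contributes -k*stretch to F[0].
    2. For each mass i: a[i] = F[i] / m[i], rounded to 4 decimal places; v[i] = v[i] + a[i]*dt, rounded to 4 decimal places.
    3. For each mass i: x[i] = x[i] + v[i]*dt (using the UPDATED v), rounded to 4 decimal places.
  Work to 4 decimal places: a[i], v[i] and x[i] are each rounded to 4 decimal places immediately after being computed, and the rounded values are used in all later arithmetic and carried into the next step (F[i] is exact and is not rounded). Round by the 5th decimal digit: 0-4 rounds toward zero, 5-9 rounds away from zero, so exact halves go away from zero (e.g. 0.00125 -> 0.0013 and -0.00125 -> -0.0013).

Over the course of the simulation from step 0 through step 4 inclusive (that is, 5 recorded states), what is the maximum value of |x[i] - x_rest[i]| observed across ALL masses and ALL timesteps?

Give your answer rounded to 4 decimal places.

Answer: 1.1960

Derivation:
Step 0: x=[2.0000 5.0000 10.0000 11.0000] v=[0.0000 0.0000 0.0000 -1.0000]
Step 1: x=[2.0100 5.0200 9.9800 10.9200] v=[0.1000 0.2000 -0.2000 -0.8000]
Step 2: x=[2.0300 5.0595 9.9399 10.8606] v=[0.2000 0.3950 -0.4010 -0.5940]
Step 3: x=[2.0600 5.1175 9.8800 10.8220] v=[0.3000 0.5801 -0.5990 -0.3861]
Step 4: x=[2.1000 5.1926 9.8010 10.8040] v=[0.3998 0.7506 -0.7900 -0.1803]
Max displacement = 1.1960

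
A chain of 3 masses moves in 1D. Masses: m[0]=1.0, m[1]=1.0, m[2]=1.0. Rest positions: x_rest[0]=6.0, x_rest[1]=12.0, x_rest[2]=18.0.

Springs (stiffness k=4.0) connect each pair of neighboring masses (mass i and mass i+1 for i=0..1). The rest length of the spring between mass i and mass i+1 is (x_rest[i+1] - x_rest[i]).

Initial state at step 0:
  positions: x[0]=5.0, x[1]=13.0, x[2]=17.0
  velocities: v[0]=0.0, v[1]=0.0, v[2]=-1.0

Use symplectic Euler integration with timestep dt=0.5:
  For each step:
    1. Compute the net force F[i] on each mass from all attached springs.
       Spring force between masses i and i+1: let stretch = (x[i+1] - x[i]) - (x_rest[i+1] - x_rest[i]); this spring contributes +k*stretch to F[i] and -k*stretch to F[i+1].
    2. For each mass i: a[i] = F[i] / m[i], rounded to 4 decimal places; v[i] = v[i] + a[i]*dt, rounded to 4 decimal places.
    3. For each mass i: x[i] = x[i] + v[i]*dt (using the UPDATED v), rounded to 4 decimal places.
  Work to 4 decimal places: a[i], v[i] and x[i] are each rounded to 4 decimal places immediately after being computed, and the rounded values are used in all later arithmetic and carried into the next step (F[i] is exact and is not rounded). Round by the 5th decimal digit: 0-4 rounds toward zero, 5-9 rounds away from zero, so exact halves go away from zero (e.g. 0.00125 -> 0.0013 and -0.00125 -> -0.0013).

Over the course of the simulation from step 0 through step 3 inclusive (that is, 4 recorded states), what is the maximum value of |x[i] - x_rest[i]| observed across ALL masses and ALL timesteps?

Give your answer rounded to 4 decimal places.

Answer: 3.0000

Derivation:
Step 0: x=[5.0000 13.0000 17.0000] v=[0.0000 0.0000 -1.0000]
Step 1: x=[7.0000 9.0000 18.5000] v=[4.0000 -8.0000 3.0000]
Step 2: x=[5.0000 12.5000 16.5000] v=[-4.0000 7.0000 -4.0000]
Step 3: x=[4.5000 12.5000 16.5000] v=[-1.0000 0.0000 0.0000]
Max displacement = 3.0000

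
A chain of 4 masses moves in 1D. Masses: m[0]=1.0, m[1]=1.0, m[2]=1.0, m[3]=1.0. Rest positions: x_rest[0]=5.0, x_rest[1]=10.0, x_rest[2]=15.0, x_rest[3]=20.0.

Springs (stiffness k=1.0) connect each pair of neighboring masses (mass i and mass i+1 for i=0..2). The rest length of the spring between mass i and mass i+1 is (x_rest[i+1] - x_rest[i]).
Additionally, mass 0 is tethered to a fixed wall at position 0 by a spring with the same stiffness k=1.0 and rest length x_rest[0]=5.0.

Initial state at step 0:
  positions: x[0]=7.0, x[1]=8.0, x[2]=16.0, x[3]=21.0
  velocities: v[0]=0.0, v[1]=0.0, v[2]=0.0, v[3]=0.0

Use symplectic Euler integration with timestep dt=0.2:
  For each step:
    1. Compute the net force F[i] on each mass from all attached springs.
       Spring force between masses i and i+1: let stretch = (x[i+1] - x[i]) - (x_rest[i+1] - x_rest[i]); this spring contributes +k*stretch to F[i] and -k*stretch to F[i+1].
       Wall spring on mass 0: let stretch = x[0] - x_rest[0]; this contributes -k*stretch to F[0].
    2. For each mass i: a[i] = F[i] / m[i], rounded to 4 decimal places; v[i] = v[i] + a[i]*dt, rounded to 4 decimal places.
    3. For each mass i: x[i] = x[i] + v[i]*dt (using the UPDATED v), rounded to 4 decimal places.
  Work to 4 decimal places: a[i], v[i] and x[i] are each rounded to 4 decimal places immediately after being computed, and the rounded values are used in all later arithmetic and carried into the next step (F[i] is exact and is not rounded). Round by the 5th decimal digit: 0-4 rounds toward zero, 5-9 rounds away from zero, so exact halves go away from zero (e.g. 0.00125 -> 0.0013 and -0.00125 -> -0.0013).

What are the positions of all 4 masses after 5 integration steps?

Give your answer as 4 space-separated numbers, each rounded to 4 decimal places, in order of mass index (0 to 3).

Step 0: x=[7.0000 8.0000 16.0000 21.0000] v=[0.0000 0.0000 0.0000 0.0000]
Step 1: x=[6.7600 8.2800 15.8800 21.0000] v=[-1.2000 1.4000 -0.6000 0.0000]
Step 2: x=[6.3104 8.8032 15.6608 20.9952] v=[-2.2480 2.6160 -1.0960 -0.0240]
Step 3: x=[5.7081 9.5010 15.3807 20.9770] v=[-3.0115 3.4890 -1.4006 -0.0909]
Step 4: x=[5.0292 10.2823 15.0892 20.9350] v=[-3.3945 3.9064 -1.4573 -0.2102]
Step 5: x=[4.3593 11.0457 14.8393 20.8591] v=[-3.3497 3.8172 -1.2495 -0.3794]

Answer: 4.3593 11.0457 14.8393 20.8591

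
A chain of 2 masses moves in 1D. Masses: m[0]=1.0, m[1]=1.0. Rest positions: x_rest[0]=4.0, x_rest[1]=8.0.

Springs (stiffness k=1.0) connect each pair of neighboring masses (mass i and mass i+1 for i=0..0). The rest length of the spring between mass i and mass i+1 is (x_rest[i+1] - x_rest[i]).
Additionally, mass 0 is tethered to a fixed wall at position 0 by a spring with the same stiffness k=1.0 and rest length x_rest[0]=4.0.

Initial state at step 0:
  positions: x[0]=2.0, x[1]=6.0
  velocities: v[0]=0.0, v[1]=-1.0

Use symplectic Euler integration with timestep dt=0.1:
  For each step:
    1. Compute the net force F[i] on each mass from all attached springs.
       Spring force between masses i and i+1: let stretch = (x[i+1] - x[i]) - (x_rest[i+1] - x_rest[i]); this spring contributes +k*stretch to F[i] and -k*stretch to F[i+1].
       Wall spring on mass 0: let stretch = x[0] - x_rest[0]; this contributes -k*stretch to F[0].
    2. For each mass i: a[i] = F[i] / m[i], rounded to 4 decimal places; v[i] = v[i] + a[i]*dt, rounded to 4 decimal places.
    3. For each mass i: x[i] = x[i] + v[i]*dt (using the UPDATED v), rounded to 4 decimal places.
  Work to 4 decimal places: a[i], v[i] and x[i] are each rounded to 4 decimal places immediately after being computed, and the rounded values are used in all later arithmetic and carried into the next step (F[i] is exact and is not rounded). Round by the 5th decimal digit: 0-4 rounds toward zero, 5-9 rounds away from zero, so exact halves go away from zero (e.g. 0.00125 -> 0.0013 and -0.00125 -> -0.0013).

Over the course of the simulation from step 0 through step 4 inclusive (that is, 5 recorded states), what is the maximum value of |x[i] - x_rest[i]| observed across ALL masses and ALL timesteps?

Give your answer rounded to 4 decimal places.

Answer: 2.3871

Derivation:
Step 0: x=[2.0000 6.0000] v=[0.0000 -1.0000]
Step 1: x=[2.0200 5.9000] v=[0.2000 -1.0000]
Step 2: x=[2.0586 5.8012] v=[0.3860 -0.9880]
Step 3: x=[2.1140 5.7050] v=[0.5544 -0.9623]
Step 4: x=[2.1842 5.6129] v=[0.7021 -0.9214]
Max displacement = 2.3871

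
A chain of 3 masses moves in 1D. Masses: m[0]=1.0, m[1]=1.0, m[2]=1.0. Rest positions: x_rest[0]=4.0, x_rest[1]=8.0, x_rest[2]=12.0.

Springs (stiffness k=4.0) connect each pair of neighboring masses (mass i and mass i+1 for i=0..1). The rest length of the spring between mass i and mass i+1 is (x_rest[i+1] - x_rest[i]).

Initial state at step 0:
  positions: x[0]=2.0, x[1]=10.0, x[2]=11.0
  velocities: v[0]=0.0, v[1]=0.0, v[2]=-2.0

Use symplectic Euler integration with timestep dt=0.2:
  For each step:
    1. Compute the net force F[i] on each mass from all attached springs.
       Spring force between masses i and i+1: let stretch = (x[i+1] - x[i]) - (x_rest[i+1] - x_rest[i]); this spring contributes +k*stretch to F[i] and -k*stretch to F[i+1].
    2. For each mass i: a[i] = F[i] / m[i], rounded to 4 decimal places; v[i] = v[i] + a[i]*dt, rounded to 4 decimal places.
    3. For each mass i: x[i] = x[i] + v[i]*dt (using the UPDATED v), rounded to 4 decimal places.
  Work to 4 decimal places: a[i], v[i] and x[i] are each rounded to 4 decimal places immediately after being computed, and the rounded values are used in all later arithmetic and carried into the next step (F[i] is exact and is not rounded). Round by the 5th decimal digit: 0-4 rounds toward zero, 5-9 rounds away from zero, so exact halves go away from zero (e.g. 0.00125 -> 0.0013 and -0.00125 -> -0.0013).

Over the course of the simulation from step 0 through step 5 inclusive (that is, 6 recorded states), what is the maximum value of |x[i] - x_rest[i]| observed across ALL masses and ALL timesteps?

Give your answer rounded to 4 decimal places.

Answer: 3.2889

Derivation:
Step 0: x=[2.0000 10.0000 11.0000] v=[0.0000 0.0000 -2.0000]
Step 1: x=[2.6400 8.8800 11.0800] v=[3.2000 -5.6000 0.4000]
Step 2: x=[3.6384 7.1136 11.4480] v=[4.9920 -8.8320 1.8400]
Step 3: x=[4.5528 5.4847 11.7625] v=[4.5722 -8.1446 1.5725]
Step 4: x=[4.9763 4.7111 11.7126] v=[2.1177 -3.8679 -0.2497]
Step 5: x=[4.7174 5.1002 11.1824] v=[-1.2945 1.9455 -2.6509]
Max displacement = 3.2889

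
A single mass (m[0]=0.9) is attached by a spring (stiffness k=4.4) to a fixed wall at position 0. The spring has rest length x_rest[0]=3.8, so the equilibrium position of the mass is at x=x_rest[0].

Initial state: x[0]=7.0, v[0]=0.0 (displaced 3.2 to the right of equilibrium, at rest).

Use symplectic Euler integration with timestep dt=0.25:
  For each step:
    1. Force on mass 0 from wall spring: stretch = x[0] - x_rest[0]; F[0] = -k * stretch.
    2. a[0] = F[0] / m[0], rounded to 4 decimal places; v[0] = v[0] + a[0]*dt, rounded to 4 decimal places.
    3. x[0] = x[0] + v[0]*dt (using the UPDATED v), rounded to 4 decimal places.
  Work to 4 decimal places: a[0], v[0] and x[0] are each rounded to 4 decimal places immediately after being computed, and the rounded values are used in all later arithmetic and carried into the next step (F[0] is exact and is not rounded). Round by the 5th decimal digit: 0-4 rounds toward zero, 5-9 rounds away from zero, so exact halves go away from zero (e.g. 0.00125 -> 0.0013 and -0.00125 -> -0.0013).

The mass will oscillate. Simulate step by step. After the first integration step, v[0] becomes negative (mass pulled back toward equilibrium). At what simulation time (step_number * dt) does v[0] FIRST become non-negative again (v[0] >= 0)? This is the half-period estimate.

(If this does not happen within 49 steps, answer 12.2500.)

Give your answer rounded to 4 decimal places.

Step 0: x=[7.0000] v=[0.0000]
Step 1: x=[6.0222] v=[-3.9111]
Step 2: x=[4.3654] v=[-6.6271]
Step 3: x=[2.5359] v=[-7.3182]
Step 4: x=[1.0926] v=[-5.7732]
Step 5: x=[0.4766] v=[-2.4642]
Step 6: x=[0.8760] v=[1.5977]
First v>=0 after going negative at step 6, time=1.5000

Answer: 1.5000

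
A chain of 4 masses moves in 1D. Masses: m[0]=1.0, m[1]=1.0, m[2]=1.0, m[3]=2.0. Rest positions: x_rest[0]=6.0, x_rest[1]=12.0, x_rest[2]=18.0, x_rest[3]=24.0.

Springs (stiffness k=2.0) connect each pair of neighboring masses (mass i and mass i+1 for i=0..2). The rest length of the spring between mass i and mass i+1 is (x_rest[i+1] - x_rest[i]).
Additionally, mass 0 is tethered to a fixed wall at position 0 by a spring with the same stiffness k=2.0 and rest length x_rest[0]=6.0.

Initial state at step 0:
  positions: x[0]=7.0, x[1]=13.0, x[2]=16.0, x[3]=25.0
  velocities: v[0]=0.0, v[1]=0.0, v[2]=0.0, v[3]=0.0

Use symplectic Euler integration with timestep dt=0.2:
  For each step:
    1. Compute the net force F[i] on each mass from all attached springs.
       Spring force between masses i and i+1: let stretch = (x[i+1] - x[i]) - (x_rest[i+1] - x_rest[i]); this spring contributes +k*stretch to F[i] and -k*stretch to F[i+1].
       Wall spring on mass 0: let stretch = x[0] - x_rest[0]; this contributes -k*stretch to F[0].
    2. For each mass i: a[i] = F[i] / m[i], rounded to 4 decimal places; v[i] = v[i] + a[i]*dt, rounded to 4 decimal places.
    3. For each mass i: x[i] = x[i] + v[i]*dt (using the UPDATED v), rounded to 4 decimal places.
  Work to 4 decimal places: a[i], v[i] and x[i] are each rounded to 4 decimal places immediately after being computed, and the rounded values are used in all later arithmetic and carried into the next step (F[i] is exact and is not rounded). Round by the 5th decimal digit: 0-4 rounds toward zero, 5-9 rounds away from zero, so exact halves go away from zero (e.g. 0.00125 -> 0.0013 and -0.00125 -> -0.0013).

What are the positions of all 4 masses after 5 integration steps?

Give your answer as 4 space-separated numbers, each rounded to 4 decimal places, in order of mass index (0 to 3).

Answer: 5.7392 11.3477 20.1365 23.9052

Derivation:
Step 0: x=[7.0000 13.0000 16.0000 25.0000] v=[0.0000 0.0000 0.0000 0.0000]
Step 1: x=[6.9200 12.7600 16.4800 24.8800] v=[-0.4000 -1.2000 2.4000 -0.6000]
Step 2: x=[6.7536 12.3504 17.3344 24.6640] v=[-0.8320 -2.0480 4.2720 -1.0800]
Step 3: x=[6.4947 11.8918 18.3764 24.3948] v=[-1.2947 -2.2931 5.2102 -1.3459]
Step 4: x=[6.1480 11.5202 19.3811 24.1249] v=[-1.7337 -1.8581 5.0237 -1.3496]
Step 5: x=[5.7392 11.3477 20.1365 23.9052] v=[-2.0440 -0.8626 3.7769 -1.0984]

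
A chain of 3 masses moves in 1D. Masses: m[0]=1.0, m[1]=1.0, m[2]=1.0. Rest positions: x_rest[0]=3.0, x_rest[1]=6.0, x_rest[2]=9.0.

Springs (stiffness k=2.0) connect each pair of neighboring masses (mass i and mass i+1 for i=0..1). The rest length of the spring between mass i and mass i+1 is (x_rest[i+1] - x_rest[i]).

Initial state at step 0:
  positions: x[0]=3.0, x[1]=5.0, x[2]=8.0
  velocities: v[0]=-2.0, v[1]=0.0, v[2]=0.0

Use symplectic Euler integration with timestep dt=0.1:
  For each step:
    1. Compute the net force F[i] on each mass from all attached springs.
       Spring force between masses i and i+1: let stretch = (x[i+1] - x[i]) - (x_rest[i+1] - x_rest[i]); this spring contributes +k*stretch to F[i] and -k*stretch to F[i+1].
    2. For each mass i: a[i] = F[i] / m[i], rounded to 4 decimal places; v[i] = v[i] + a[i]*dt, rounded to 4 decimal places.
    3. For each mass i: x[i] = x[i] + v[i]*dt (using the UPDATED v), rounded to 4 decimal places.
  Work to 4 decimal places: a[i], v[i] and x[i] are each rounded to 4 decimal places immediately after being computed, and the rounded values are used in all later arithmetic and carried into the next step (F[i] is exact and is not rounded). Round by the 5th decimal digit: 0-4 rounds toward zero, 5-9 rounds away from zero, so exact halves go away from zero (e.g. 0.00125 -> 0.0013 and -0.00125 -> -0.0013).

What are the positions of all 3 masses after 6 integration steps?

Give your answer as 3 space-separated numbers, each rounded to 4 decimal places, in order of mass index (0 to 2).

Answer: 1.5641 5.2148 8.0212

Derivation:
Step 0: x=[3.0000 5.0000 8.0000] v=[-2.0000 0.0000 0.0000]
Step 1: x=[2.7800 5.0200 8.0000] v=[-2.2000 0.2000 0.0000]
Step 2: x=[2.5448 5.0548 8.0004] v=[-2.3520 0.3480 0.0040]
Step 3: x=[2.2998 5.0983 8.0019] v=[-2.4500 0.4351 0.0149]
Step 4: x=[2.0508 5.1439 8.0053] v=[-2.4903 0.4561 0.0342]
Step 5: x=[1.8036 5.1849 8.0115] v=[-2.4717 0.4098 0.0619]
Step 6: x=[1.5641 5.2148 8.0212] v=[-2.3954 0.2989 0.0966]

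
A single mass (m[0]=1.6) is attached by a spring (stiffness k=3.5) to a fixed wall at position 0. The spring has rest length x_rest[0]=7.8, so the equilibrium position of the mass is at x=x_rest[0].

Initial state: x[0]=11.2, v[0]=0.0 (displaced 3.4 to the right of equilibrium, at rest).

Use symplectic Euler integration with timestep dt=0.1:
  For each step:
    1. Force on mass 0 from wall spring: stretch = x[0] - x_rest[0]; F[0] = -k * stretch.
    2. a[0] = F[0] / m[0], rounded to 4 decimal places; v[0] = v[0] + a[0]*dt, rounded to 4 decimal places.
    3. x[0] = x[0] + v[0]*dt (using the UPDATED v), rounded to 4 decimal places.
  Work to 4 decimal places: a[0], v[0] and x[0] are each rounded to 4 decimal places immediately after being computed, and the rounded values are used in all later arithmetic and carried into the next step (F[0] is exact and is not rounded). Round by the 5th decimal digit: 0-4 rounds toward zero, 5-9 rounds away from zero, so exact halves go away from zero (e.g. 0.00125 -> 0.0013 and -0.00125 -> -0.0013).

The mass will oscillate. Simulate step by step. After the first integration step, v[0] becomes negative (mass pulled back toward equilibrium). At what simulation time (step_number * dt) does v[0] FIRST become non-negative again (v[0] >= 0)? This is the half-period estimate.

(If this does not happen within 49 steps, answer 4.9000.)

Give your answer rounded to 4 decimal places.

Answer: 2.2000

Derivation:
Step 0: x=[11.2000] v=[0.0000]
Step 1: x=[11.1256] v=[-0.7438]
Step 2: x=[10.9785] v=[-1.4713]
Step 3: x=[10.7618] v=[-2.1666]
Step 4: x=[10.4804] v=[-2.8145]
Step 5: x=[10.1403] v=[-3.4008]
Step 6: x=[9.7490] v=[-3.9127]
Step 7: x=[9.3151] v=[-4.3390]
Step 8: x=[8.8481] v=[-4.6704]
Step 9: x=[8.3581] v=[-4.8997]
Step 10: x=[7.8559] v=[-5.0218]
Step 11: x=[7.3525] v=[-5.0340]
Step 12: x=[6.8589] v=[-4.9361]
Step 13: x=[6.3859] v=[-4.7302]
Step 14: x=[5.9438] v=[-4.4209]
Step 15: x=[5.5423] v=[-4.0149]
Step 16: x=[5.1902] v=[-3.5210]
Step 17: x=[4.8952] v=[-2.9501]
Step 18: x=[4.6637] v=[-2.3147]
Step 19: x=[4.5008] v=[-1.6286]
Step 20: x=[4.4101] v=[-0.9069]
Step 21: x=[4.3936] v=[-0.1654]
Step 22: x=[4.4516] v=[0.5798]
First v>=0 after going negative at step 22, time=2.2000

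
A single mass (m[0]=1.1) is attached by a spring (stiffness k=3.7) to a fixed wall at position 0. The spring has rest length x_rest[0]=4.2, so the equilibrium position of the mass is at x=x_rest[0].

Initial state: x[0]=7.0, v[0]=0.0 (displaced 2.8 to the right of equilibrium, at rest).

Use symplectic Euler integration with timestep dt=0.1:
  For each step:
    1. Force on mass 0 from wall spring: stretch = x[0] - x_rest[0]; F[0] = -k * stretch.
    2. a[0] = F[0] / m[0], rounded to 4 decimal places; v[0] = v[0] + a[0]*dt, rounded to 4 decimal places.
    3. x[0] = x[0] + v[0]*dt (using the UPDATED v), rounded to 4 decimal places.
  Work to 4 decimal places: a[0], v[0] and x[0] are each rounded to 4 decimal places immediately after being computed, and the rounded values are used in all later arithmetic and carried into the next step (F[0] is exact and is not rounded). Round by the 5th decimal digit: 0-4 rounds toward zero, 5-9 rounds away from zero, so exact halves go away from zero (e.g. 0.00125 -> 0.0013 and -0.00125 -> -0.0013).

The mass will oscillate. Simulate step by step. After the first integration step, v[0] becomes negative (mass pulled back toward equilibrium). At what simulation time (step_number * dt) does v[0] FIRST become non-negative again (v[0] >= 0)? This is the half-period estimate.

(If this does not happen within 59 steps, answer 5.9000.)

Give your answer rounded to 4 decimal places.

Step 0: x=[7.0000] v=[0.0000]
Step 1: x=[6.9058] v=[-0.9418]
Step 2: x=[6.7206] v=[-1.8519]
Step 3: x=[6.4506] v=[-2.6997]
Step 4: x=[6.1049] v=[-3.4567]
Step 5: x=[5.6952] v=[-4.0974]
Step 6: x=[5.2352] v=[-4.6003]
Step 7: x=[4.7404] v=[-4.9485]
Step 8: x=[4.2274] v=[-5.1303]
Step 9: x=[3.7135] v=[-5.1395]
Step 10: x=[3.2159] v=[-4.9759]
Step 11: x=[2.7514] v=[-4.6449]
Step 12: x=[2.3356] v=[-4.1576]
Step 13: x=[1.9826] v=[-3.5305]
Step 14: x=[1.7041] v=[-2.7847]
Step 15: x=[1.5096] v=[-1.9452]
Step 16: x=[1.4056] v=[-1.0403]
Step 17: x=[1.3956] v=[-0.1004]
Step 18: x=[1.4799] v=[0.8429]
First v>=0 after going negative at step 18, time=1.8000

Answer: 1.8000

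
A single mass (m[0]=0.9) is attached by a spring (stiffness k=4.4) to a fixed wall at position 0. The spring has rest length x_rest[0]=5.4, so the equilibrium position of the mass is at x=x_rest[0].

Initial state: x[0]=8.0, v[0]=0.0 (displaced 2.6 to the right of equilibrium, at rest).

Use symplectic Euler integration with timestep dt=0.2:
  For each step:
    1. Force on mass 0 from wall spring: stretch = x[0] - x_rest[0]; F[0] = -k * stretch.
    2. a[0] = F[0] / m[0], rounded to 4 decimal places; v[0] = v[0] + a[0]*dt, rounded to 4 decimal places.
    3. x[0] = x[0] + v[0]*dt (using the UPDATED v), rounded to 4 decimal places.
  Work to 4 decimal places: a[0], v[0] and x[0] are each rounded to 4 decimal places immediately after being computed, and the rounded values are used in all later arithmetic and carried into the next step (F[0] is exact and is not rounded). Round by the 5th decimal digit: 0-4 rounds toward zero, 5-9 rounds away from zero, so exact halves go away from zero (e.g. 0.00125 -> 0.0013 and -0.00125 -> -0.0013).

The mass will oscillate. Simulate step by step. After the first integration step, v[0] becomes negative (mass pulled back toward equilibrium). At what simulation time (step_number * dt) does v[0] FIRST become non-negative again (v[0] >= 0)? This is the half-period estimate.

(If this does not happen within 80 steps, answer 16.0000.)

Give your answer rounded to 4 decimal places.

Answer: 1.6000

Derivation:
Step 0: x=[8.0000] v=[0.0000]
Step 1: x=[7.4916] v=[-2.5422]
Step 2: x=[6.5741] v=[-4.5873]
Step 3: x=[5.4270] v=[-5.7353]
Step 4: x=[4.2747] v=[-5.7617]
Step 5: x=[3.3424] v=[-4.6614]
Step 6: x=[2.8125] v=[-2.6495]
Step 7: x=[2.7886] v=[-0.1195]
Step 8: x=[3.2754] v=[2.4339]
First v>=0 after going negative at step 8, time=1.6000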